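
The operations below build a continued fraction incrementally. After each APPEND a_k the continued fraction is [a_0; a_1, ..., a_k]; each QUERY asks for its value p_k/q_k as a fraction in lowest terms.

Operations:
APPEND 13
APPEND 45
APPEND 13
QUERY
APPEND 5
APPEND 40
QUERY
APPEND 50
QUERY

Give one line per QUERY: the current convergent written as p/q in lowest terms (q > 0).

APPEND 13: p_0 = 13·1 + 0 = 13, q_0 = 13·0 + 1 = 1 → 13/1
APPEND 45: p_1 = 45·13 + 1 = 586, q_1 = 45·1 + 0 = 45 → 586/45
APPEND 13: p_2 = 13·586 + 13 = 7631, q_2 = 13·45 + 1 = 586 → 7631/586
APPEND 5: p_3 = 5·7631 + 586 = 38741, q_3 = 5·586 + 45 = 2975 → 38741/2975
APPEND 40: p_4 = 40·38741 + 7631 = 1557271, q_4 = 40·2975 + 586 = 119586 → 1557271/119586
APPEND 50: p_5 = 50·1557271 + 38741 = 77902291, q_5 = 50·119586 + 2975 = 5982275 → 77902291/5982275

7631/586
1557271/119586
77902291/5982275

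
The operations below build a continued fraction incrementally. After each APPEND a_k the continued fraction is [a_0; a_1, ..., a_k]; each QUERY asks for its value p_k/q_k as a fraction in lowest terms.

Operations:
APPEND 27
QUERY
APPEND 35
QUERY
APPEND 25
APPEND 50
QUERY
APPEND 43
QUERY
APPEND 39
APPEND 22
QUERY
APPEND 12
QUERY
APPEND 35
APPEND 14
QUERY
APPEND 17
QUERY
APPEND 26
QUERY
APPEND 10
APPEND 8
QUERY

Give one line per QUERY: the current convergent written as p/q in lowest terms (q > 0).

27/1
946/35
1184796/43835
50969905/1885781
43809213907/1620850249
527699577975/19523792282
259713821780423/9608873913948
4433648264710223/164035810117235
115534568704246221/4274539936962058
9393769251161625685/347550021374864578

APPEND 27: p_0 = 27·1 + 0 = 27, q_0 = 27·0 + 1 = 1 → 27/1
APPEND 35: p_1 = 35·27 + 1 = 946, q_1 = 35·1 + 0 = 35 → 946/35
APPEND 25: p_2 = 25·946 + 27 = 23677, q_2 = 25·35 + 1 = 876 → 23677/876
APPEND 50: p_3 = 50·23677 + 946 = 1184796, q_3 = 50·876 + 35 = 43835 → 1184796/43835
APPEND 43: p_4 = 43·1184796 + 23677 = 50969905, q_4 = 43·43835 + 876 = 1885781 → 50969905/1885781
APPEND 39: p_5 = 39·50969905 + 1184796 = 1989011091, q_5 = 39·1885781 + 43835 = 73589294 → 1989011091/73589294
APPEND 22: p_6 = 22·1989011091 + 50969905 = 43809213907, q_6 = 22·73589294 + 1885781 = 1620850249 → 43809213907/1620850249
APPEND 12: p_7 = 12·43809213907 + 1989011091 = 527699577975, q_7 = 12·1620850249 + 73589294 = 19523792282 → 527699577975/19523792282
APPEND 35: p_8 = 35·527699577975 + 43809213907 = 18513294443032, q_8 = 35·19523792282 + 1620850249 = 684953580119 → 18513294443032/684953580119
APPEND 14: p_9 = 14·18513294443032 + 527699577975 = 259713821780423, q_9 = 14·684953580119 + 19523792282 = 9608873913948 → 259713821780423/9608873913948
APPEND 17: p_10 = 17·259713821780423 + 18513294443032 = 4433648264710223, q_10 = 17·9608873913948 + 684953580119 = 164035810117235 → 4433648264710223/164035810117235
APPEND 26: p_11 = 26·4433648264710223 + 259713821780423 = 115534568704246221, q_11 = 26·164035810117235 + 9608873913948 = 4274539936962058 → 115534568704246221/4274539936962058
APPEND 10: p_12 = 10·115534568704246221 + 4433648264710223 = 1159779335307172433, q_12 = 10·4274539936962058 + 164035810117235 = 42909435179737815 → 1159779335307172433/42909435179737815
APPEND 8: p_13 = 8·1159779335307172433 + 115534568704246221 = 9393769251161625685, q_13 = 8·42909435179737815 + 4274539936962058 = 347550021374864578 → 9393769251161625685/347550021374864578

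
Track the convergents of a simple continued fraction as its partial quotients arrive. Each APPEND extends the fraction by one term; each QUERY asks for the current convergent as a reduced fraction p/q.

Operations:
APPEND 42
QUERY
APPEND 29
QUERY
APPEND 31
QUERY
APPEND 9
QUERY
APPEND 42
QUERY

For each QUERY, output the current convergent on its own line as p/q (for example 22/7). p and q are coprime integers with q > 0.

APPEND 42: p_0 = 42·1 + 0 = 42, q_0 = 42·0 + 1 = 1 → 42/1
APPEND 29: p_1 = 29·42 + 1 = 1219, q_1 = 29·1 + 0 = 29 → 1219/29
APPEND 31: p_2 = 31·1219 + 42 = 37831, q_2 = 31·29 + 1 = 900 → 37831/900
APPEND 9: p_3 = 9·37831 + 1219 = 341698, q_3 = 9·900 + 29 = 8129 → 341698/8129
APPEND 42: p_4 = 42·341698 + 37831 = 14389147, q_4 = 42·8129 + 900 = 342318 → 14389147/342318

42/1
1219/29
37831/900
341698/8129
14389147/342318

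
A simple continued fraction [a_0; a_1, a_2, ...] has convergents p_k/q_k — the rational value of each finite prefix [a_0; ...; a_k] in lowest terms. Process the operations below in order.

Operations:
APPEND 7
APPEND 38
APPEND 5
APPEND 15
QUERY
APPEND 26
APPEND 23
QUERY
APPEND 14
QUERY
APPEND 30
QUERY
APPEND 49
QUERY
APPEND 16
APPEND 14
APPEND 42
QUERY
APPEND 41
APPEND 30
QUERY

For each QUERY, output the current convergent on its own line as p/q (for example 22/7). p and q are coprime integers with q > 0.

20397/2903
12248669/1743290
172013030/24481729
5172639569/736195160
253631351911/36098044569
2403921061895667/342137708839394
2960941011327584307/421415490584101964

APPEND 7: p_0 = 7·1 + 0 = 7, q_0 = 7·0 + 1 = 1 → 7/1
APPEND 38: p_1 = 38·7 + 1 = 267, q_1 = 38·1 + 0 = 38 → 267/38
APPEND 5: p_2 = 5·267 + 7 = 1342, q_2 = 5·38 + 1 = 191 → 1342/191
APPEND 15: p_3 = 15·1342 + 267 = 20397, q_3 = 15·191 + 38 = 2903 → 20397/2903
APPEND 26: p_4 = 26·20397 + 1342 = 531664, q_4 = 26·2903 + 191 = 75669 → 531664/75669
APPEND 23: p_5 = 23·531664 + 20397 = 12248669, q_5 = 23·75669 + 2903 = 1743290 → 12248669/1743290
APPEND 14: p_6 = 14·12248669 + 531664 = 172013030, q_6 = 14·1743290 + 75669 = 24481729 → 172013030/24481729
APPEND 30: p_7 = 30·172013030 + 12248669 = 5172639569, q_7 = 30·24481729 + 1743290 = 736195160 → 5172639569/736195160
APPEND 49: p_8 = 49·5172639569 + 172013030 = 253631351911, q_8 = 49·736195160 + 24481729 = 36098044569 → 253631351911/36098044569
APPEND 16: p_9 = 16·253631351911 + 5172639569 = 4063274270145, q_9 = 16·36098044569 + 736195160 = 578304908264 → 4063274270145/578304908264
APPEND 14: p_10 = 14·4063274270145 + 253631351911 = 57139471133941, q_10 = 14·578304908264 + 36098044569 = 8132366760265 → 57139471133941/8132366760265
APPEND 42: p_11 = 42·57139471133941 + 4063274270145 = 2403921061895667, q_11 = 42·8132366760265 + 578304908264 = 342137708839394 → 2403921061895667/342137708839394
APPEND 41: p_12 = 41·2403921061895667 + 57139471133941 = 98617903008856288, q_12 = 41·342137708839394 + 8132366760265 = 14035778429175419 → 98617903008856288/14035778429175419
APPEND 30: p_13 = 30·98617903008856288 + 2403921061895667 = 2960941011327584307, q_13 = 30·14035778429175419 + 342137708839394 = 421415490584101964 → 2960941011327584307/421415490584101964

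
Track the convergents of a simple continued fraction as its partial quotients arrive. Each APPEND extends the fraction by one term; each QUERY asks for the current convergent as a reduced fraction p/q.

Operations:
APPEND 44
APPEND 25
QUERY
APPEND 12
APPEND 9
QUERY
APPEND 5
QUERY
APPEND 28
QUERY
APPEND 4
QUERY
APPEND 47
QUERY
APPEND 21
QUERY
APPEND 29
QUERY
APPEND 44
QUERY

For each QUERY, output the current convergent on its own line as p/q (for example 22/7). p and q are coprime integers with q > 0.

1101/25
120405/2734
615281/13971
17348273/393922
70008373/1589659
3307741804/75107895
69532586257/1578855454
2019752743257/45861916061
88938653289565/2019503162138

APPEND 44: p_0 = 44·1 + 0 = 44, q_0 = 44·0 + 1 = 1 → 44/1
APPEND 25: p_1 = 25·44 + 1 = 1101, q_1 = 25·1 + 0 = 25 → 1101/25
APPEND 12: p_2 = 12·1101 + 44 = 13256, q_2 = 12·25 + 1 = 301 → 13256/301
APPEND 9: p_3 = 9·13256 + 1101 = 120405, q_3 = 9·301 + 25 = 2734 → 120405/2734
APPEND 5: p_4 = 5·120405 + 13256 = 615281, q_4 = 5·2734 + 301 = 13971 → 615281/13971
APPEND 28: p_5 = 28·615281 + 120405 = 17348273, q_5 = 28·13971 + 2734 = 393922 → 17348273/393922
APPEND 4: p_6 = 4·17348273 + 615281 = 70008373, q_6 = 4·393922 + 13971 = 1589659 → 70008373/1589659
APPEND 47: p_7 = 47·70008373 + 17348273 = 3307741804, q_7 = 47·1589659 + 393922 = 75107895 → 3307741804/75107895
APPEND 21: p_8 = 21·3307741804 + 70008373 = 69532586257, q_8 = 21·75107895 + 1589659 = 1578855454 → 69532586257/1578855454
APPEND 29: p_9 = 29·69532586257 + 3307741804 = 2019752743257, q_9 = 29·1578855454 + 75107895 = 45861916061 → 2019752743257/45861916061
APPEND 44: p_10 = 44·2019752743257 + 69532586257 = 88938653289565, q_10 = 44·45861916061 + 1578855454 = 2019503162138 → 88938653289565/2019503162138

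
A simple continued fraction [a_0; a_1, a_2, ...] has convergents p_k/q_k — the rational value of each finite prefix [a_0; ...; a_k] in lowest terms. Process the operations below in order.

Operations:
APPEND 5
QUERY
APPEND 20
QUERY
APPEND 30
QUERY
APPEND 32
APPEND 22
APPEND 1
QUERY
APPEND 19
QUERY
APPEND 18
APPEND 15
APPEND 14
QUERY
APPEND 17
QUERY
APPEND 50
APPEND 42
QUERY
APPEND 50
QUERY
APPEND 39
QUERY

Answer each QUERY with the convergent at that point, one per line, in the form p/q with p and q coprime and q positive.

5/1
101/20
3035/601
2239118/443397
44685139/8848688
170812203766/33824755423
2915950723461/577425487594
6133586582549733/1214591589162760
306825297475863466/60758484557273123
11972320188141224907/2370795489322814557

APPEND 5: p_0 = 5·1 + 0 = 5, q_0 = 5·0 + 1 = 1 → 5/1
APPEND 20: p_1 = 20·5 + 1 = 101, q_1 = 20·1 + 0 = 20 → 101/20
APPEND 30: p_2 = 30·101 + 5 = 3035, q_2 = 30·20 + 1 = 601 → 3035/601
APPEND 32: p_3 = 32·3035 + 101 = 97221, q_3 = 32·601 + 20 = 19252 → 97221/19252
APPEND 22: p_4 = 22·97221 + 3035 = 2141897, q_4 = 22·19252 + 601 = 424145 → 2141897/424145
APPEND 1: p_5 = 1·2141897 + 97221 = 2239118, q_5 = 1·424145 + 19252 = 443397 → 2239118/443397
APPEND 19: p_6 = 19·2239118 + 2141897 = 44685139, q_6 = 19·443397 + 424145 = 8848688 → 44685139/8848688
APPEND 18: p_7 = 18·44685139 + 2239118 = 806571620, q_7 = 18·8848688 + 443397 = 159719781 → 806571620/159719781
APPEND 15: p_8 = 15·806571620 + 44685139 = 12143259439, q_8 = 15·159719781 + 8848688 = 2404645403 → 12143259439/2404645403
APPEND 14: p_9 = 14·12143259439 + 806571620 = 170812203766, q_9 = 14·2404645403 + 159719781 = 33824755423 → 170812203766/33824755423
APPEND 17: p_10 = 17·170812203766 + 12143259439 = 2915950723461, q_10 = 17·33824755423 + 2404645403 = 577425487594 → 2915950723461/577425487594
APPEND 50: p_11 = 50·2915950723461 + 170812203766 = 145968348376816, q_11 = 50·577425487594 + 33824755423 = 28905099135123 → 145968348376816/28905099135123
APPEND 42: p_12 = 42·145968348376816 + 2915950723461 = 6133586582549733, q_12 = 42·28905099135123 + 577425487594 = 1214591589162760 → 6133586582549733/1214591589162760
APPEND 50: p_13 = 50·6133586582549733 + 145968348376816 = 306825297475863466, q_13 = 50·1214591589162760 + 28905099135123 = 60758484557273123 → 306825297475863466/60758484557273123
APPEND 39: p_14 = 39·306825297475863466 + 6133586582549733 = 11972320188141224907, q_14 = 39·60758484557273123 + 1214591589162760 = 2370795489322814557 → 11972320188141224907/2370795489322814557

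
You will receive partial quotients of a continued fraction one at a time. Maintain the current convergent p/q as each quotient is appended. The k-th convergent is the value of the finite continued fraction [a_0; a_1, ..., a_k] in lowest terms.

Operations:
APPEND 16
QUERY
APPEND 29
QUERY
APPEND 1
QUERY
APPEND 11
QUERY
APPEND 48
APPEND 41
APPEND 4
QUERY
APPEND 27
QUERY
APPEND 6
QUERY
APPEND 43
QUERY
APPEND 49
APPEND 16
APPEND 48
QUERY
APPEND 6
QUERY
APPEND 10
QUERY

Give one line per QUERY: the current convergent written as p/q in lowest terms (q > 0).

APPEND 16: p_0 = 16·1 + 0 = 16, q_0 = 16·0 + 1 = 1 → 16/1
APPEND 29: p_1 = 29·16 + 1 = 465, q_1 = 29·1 + 0 = 29 → 465/29
APPEND 1: p_2 = 1·465 + 16 = 481, q_2 = 1·29 + 1 = 30 → 481/30
APPEND 11: p_3 = 11·481 + 465 = 5756, q_3 = 11·30 + 29 = 359 → 5756/359
APPEND 48: p_4 = 48·5756 + 481 = 276769, q_4 = 48·359 + 30 = 17262 → 276769/17262
APPEND 41: p_5 = 41·276769 + 5756 = 11353285, q_5 = 41·17262 + 359 = 708101 → 11353285/708101
APPEND 4: p_6 = 4·11353285 + 276769 = 45689909, q_6 = 4·708101 + 17262 = 2849666 → 45689909/2849666
APPEND 27: p_7 = 27·45689909 + 11353285 = 1244980828, q_7 = 27·2849666 + 708101 = 77649083 → 1244980828/77649083
APPEND 6: p_8 = 6·1244980828 + 45689909 = 7515574877, q_8 = 6·77649083 + 2849666 = 468744164 → 7515574877/468744164
APPEND 43: p_9 = 43·7515574877 + 1244980828 = 324414700539, q_9 = 43·468744164 + 77649083 = 20233648135 → 324414700539/20233648135
APPEND 49: p_10 = 49·324414700539 + 7515574877 = 15903835901288, q_10 = 49·20233648135 + 468744164 = 991917502779 → 15903835901288/991917502779
APPEND 16: p_11 = 16·15903835901288 + 324414700539 = 254785789121147, q_11 = 16·991917502779 + 20233648135 = 15890913692599 → 254785789121147/15890913692599
APPEND 48: p_12 = 48·254785789121147 + 15903835901288 = 12245621713716344, q_12 = 48·15890913692599 + 991917502779 = 763755774747531 → 12245621713716344/763755774747531
APPEND 6: p_13 = 6·12245621713716344 + 254785789121147 = 73728516071419211, q_13 = 6·763755774747531 + 15890913692599 = 4598425562177785 → 73728516071419211/4598425562177785
APPEND 10: p_14 = 10·73728516071419211 + 12245621713716344 = 749530782427908454, q_14 = 10·4598425562177785 + 763755774747531 = 46748011396525381 → 749530782427908454/46748011396525381

16/1
465/29
481/30
5756/359
45689909/2849666
1244980828/77649083
7515574877/468744164
324414700539/20233648135
12245621713716344/763755774747531
73728516071419211/4598425562177785
749530782427908454/46748011396525381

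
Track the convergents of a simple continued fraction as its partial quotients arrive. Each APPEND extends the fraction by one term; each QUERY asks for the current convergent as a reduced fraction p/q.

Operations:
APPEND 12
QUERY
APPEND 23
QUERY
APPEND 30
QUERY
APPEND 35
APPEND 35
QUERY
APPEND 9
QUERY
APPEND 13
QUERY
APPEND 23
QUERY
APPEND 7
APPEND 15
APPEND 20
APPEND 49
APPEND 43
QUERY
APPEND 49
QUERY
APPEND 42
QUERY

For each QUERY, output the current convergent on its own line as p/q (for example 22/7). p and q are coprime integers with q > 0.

APPEND 12: p_0 = 12·1 + 0 = 12, q_0 = 12·0 + 1 = 1 → 12/1
APPEND 23: p_1 = 23·12 + 1 = 277, q_1 = 23·1 + 0 = 23 → 277/23
APPEND 30: p_2 = 30·277 + 12 = 8322, q_2 = 30·23 + 1 = 691 → 8322/691
APPEND 35: p_3 = 35·8322 + 277 = 291547, q_3 = 35·691 + 23 = 24208 → 291547/24208
APPEND 35: p_4 = 35·291547 + 8322 = 10212467, q_4 = 35·24208 + 691 = 847971 → 10212467/847971
APPEND 9: p_5 = 9·10212467 + 291547 = 92203750, q_5 = 9·847971 + 24208 = 7655947 → 92203750/7655947
APPEND 13: p_6 = 13·92203750 + 10212467 = 1208861217, q_6 = 13·7655947 + 847971 = 100375282 → 1208861217/100375282
APPEND 23: p_7 = 23·1208861217 + 92203750 = 27896011741, q_7 = 23·100375282 + 7655947 = 2316287433 → 27896011741/2316287433
APPEND 7: p_8 = 7·27896011741 + 1208861217 = 196480943404, q_8 = 7·2316287433 + 100375282 = 16314387313 → 196480943404/16314387313
APPEND 15: p_9 = 15·196480943404 + 27896011741 = 2975110162801, q_9 = 15·16314387313 + 2316287433 = 247032097128 → 2975110162801/247032097128
APPEND 20: p_10 = 20·2975110162801 + 196480943404 = 59698684199424, q_10 = 20·247032097128 + 16314387313 = 4956956329873 → 59698684199424/4956956329873
APPEND 49: p_11 = 49·59698684199424 + 2975110162801 = 2928210635934577, q_11 = 49·4956956329873 + 247032097128 = 243137892260905 → 2928210635934577/243137892260905
APPEND 43: p_12 = 43·2928210635934577 + 59698684199424 = 125972756029386235, q_12 = 43·243137892260905 + 4956956329873 = 10459886323548788 → 125972756029386235/10459886323548788
APPEND 49: p_13 = 49·125972756029386235 + 2928210635934577 = 6175593256075860092, q_13 = 49·10459886323548788 + 243137892260905 = 512777567746151517 → 6175593256075860092/512777567746151517
APPEND 42: p_14 = 42·6175593256075860092 + 125972756029386235 = 259500889511215510099, q_14 = 42·512777567746151517 + 10459886323548788 = 21547117731661912502 → 259500889511215510099/21547117731661912502

12/1
277/23
8322/691
10212467/847971
92203750/7655947
1208861217/100375282
27896011741/2316287433
125972756029386235/10459886323548788
6175593256075860092/512777567746151517
259500889511215510099/21547117731661912502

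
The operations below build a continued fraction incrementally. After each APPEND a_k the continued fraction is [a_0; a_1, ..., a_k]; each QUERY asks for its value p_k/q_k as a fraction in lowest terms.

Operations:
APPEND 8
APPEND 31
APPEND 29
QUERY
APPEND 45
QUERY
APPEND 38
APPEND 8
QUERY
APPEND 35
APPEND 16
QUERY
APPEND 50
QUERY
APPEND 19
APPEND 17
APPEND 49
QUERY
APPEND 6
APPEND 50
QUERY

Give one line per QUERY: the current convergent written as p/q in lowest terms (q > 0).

APPEND 8: p_0 = 8·1 + 0 = 8, q_0 = 8·0 + 1 = 1 → 8/1
APPEND 31: p_1 = 31·8 + 1 = 249, q_1 = 31·1 + 0 = 31 → 249/31
APPEND 29: p_2 = 29·249 + 8 = 7229, q_2 = 29·31 + 1 = 900 → 7229/900
APPEND 45: p_3 = 45·7229 + 249 = 325554, q_3 = 45·900 + 31 = 40531 → 325554/40531
APPEND 38: p_4 = 38·325554 + 7229 = 12378281, q_4 = 38·40531 + 900 = 1541078 → 12378281/1541078
APPEND 8: p_5 = 8·12378281 + 325554 = 99351802, q_5 = 8·1541078 + 40531 = 12369155 → 99351802/12369155
APPEND 35: p_6 = 35·99351802 + 12378281 = 3489691351, q_6 = 35·12369155 + 1541078 = 434461503 → 3489691351/434461503
APPEND 16: p_7 = 16·3489691351 + 99351802 = 55934413418, q_7 = 16·434461503 + 12369155 = 6963753203 → 55934413418/6963753203
APPEND 50: p_8 = 50·55934413418 + 3489691351 = 2800210362251, q_8 = 50·6963753203 + 434461503 = 348622121653 → 2800210362251/348622121653
APPEND 19: p_9 = 19·2800210362251 + 55934413418 = 53259931296187, q_9 = 19·348622121653 + 6963753203 = 6630784064610 → 53259931296187/6630784064610
APPEND 17: p_10 = 17·53259931296187 + 2800210362251 = 908219042397430, q_10 = 17·6630784064610 + 348622121653 = 113071951220023 → 908219042397430/113071951220023
APPEND 49: p_11 = 49·908219042397430 + 53259931296187 = 44555993008770257, q_11 = 49·113071951220023 + 6630784064610 = 5547156393845737 → 44555993008770257/5547156393845737
APPEND 6: p_12 = 6·44555993008770257 + 908219042397430 = 268244177095018972, q_12 = 6·5547156393845737 + 113071951220023 = 33396010314294445 → 268244177095018972/33396010314294445
APPEND 50: p_13 = 50·268244177095018972 + 44555993008770257 = 13456764847759718857, q_13 = 50·33396010314294445 + 5547156393845737 = 1675347672108567987 → 13456764847759718857/1675347672108567987

7229/900
325554/40531
99351802/12369155
55934413418/6963753203
2800210362251/348622121653
44555993008770257/5547156393845737
13456764847759718857/1675347672108567987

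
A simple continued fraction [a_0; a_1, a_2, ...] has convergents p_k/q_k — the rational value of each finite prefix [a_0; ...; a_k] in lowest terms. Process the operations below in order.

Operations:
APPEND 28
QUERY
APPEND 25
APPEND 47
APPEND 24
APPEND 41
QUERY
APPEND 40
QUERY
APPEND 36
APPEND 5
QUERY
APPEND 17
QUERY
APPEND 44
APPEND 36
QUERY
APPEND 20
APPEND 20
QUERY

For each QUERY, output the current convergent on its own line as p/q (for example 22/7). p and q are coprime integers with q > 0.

28/1
32509116/1159385
1301156741/46403649
235671915701/8404857394
4053296718709/144554266447
6432959488119001/229421087184679
2583188369286497341/92125231812677519

APPEND 28: p_0 = 28·1 + 0 = 28, q_0 = 28·0 + 1 = 1 → 28/1
APPEND 25: p_1 = 25·28 + 1 = 701, q_1 = 25·1 + 0 = 25 → 701/25
APPEND 47: p_2 = 47·701 + 28 = 32975, q_2 = 47·25 + 1 = 1176 → 32975/1176
APPEND 24: p_3 = 24·32975 + 701 = 792101, q_3 = 24·1176 + 25 = 28249 → 792101/28249
APPEND 41: p_4 = 41·792101 + 32975 = 32509116, q_4 = 41·28249 + 1176 = 1159385 → 32509116/1159385
APPEND 40: p_5 = 40·32509116 + 792101 = 1301156741, q_5 = 40·1159385 + 28249 = 46403649 → 1301156741/46403649
APPEND 36: p_6 = 36·1301156741 + 32509116 = 46874151792, q_6 = 36·46403649 + 1159385 = 1671690749 → 46874151792/1671690749
APPEND 5: p_7 = 5·46874151792 + 1301156741 = 235671915701, q_7 = 5·1671690749 + 46403649 = 8404857394 → 235671915701/8404857394
APPEND 17: p_8 = 17·235671915701 + 46874151792 = 4053296718709, q_8 = 17·8404857394 + 1671690749 = 144554266447 → 4053296718709/144554266447
APPEND 44: p_9 = 44·4053296718709 + 235671915701 = 178580727538897, q_9 = 44·144554266447 + 8404857394 = 6368792581062 → 178580727538897/6368792581062
APPEND 36: p_10 = 36·178580727538897 + 4053296718709 = 6432959488119001, q_10 = 36·6368792581062 + 144554266447 = 229421087184679 → 6432959488119001/229421087184679
APPEND 20: p_11 = 20·6432959488119001 + 178580727538897 = 128837770489918917, q_11 = 20·229421087184679 + 6368792581062 = 4594790536274642 → 128837770489918917/4594790536274642
APPEND 20: p_12 = 20·128837770489918917 + 6432959488119001 = 2583188369286497341, q_12 = 20·4594790536274642 + 229421087184679 = 92125231812677519 → 2583188369286497341/92125231812677519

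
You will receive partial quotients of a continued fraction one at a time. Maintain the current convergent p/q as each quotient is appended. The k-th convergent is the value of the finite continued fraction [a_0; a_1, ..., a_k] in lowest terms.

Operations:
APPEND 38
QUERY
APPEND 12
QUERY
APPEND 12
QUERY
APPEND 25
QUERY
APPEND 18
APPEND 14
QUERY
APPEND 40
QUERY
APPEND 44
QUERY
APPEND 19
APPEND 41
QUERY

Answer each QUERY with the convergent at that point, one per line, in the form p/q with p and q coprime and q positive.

38/1
457/12
5522/145
138507/3637
35119579/922191
1407281808/36953251
61955519131/1626865235
48383003476308/1270469966591

APPEND 38: p_0 = 38·1 + 0 = 38, q_0 = 38·0 + 1 = 1 → 38/1
APPEND 12: p_1 = 12·38 + 1 = 457, q_1 = 12·1 + 0 = 12 → 457/12
APPEND 12: p_2 = 12·457 + 38 = 5522, q_2 = 12·12 + 1 = 145 → 5522/145
APPEND 25: p_3 = 25·5522 + 457 = 138507, q_3 = 25·145 + 12 = 3637 → 138507/3637
APPEND 18: p_4 = 18·138507 + 5522 = 2498648, q_4 = 18·3637 + 145 = 65611 → 2498648/65611
APPEND 14: p_5 = 14·2498648 + 138507 = 35119579, q_5 = 14·65611 + 3637 = 922191 → 35119579/922191
APPEND 40: p_6 = 40·35119579 + 2498648 = 1407281808, q_6 = 40·922191 + 65611 = 36953251 → 1407281808/36953251
APPEND 44: p_7 = 44·1407281808 + 35119579 = 61955519131, q_7 = 44·36953251 + 922191 = 1626865235 → 61955519131/1626865235
APPEND 19: p_8 = 19·61955519131 + 1407281808 = 1178562145297, q_8 = 19·1626865235 + 36953251 = 30947392716 → 1178562145297/30947392716
APPEND 41: p_9 = 41·1178562145297 + 61955519131 = 48383003476308, q_9 = 41·30947392716 + 1626865235 = 1270469966591 → 48383003476308/1270469966591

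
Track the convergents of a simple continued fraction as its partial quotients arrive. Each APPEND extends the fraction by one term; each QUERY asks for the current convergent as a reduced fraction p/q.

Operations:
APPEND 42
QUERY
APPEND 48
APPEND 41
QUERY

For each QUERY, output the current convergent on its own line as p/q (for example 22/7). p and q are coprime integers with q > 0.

42/1
82739/1969

APPEND 42: p_0 = 42·1 + 0 = 42, q_0 = 42·0 + 1 = 1 → 42/1
APPEND 48: p_1 = 48·42 + 1 = 2017, q_1 = 48·1 + 0 = 48 → 2017/48
APPEND 41: p_2 = 41·2017 + 42 = 82739, q_2 = 41·48 + 1 = 1969 → 82739/1969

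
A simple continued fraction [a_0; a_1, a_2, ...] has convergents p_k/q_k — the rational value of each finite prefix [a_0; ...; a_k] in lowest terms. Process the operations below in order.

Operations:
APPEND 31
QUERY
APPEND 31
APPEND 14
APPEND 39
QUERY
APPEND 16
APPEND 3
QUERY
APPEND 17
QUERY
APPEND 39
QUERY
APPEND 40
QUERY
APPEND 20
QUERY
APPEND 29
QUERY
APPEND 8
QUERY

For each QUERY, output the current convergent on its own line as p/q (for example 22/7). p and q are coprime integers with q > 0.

31/1
527423/16996
25884224/834109
448484075/14452224
17516763149/564470845
701119010035/22593286024
14039896963849/452430191325
407858130961656/13143068834449
3276904944657097/105596980866917

APPEND 31: p_0 = 31·1 + 0 = 31, q_0 = 31·0 + 1 = 1 → 31/1
APPEND 31: p_1 = 31·31 + 1 = 962, q_1 = 31·1 + 0 = 31 → 962/31
APPEND 14: p_2 = 14·962 + 31 = 13499, q_2 = 14·31 + 1 = 435 → 13499/435
APPEND 39: p_3 = 39·13499 + 962 = 527423, q_3 = 39·435 + 31 = 16996 → 527423/16996
APPEND 16: p_4 = 16·527423 + 13499 = 8452267, q_4 = 16·16996 + 435 = 272371 → 8452267/272371
APPEND 3: p_5 = 3·8452267 + 527423 = 25884224, q_5 = 3·272371 + 16996 = 834109 → 25884224/834109
APPEND 17: p_6 = 17·25884224 + 8452267 = 448484075, q_6 = 17·834109 + 272371 = 14452224 → 448484075/14452224
APPEND 39: p_7 = 39·448484075 + 25884224 = 17516763149, q_7 = 39·14452224 + 834109 = 564470845 → 17516763149/564470845
APPEND 40: p_8 = 40·17516763149 + 448484075 = 701119010035, q_8 = 40·564470845 + 14452224 = 22593286024 → 701119010035/22593286024
APPEND 20: p_9 = 20·701119010035 + 17516763149 = 14039896963849, q_9 = 20·22593286024 + 564470845 = 452430191325 → 14039896963849/452430191325
APPEND 29: p_10 = 29·14039896963849 + 701119010035 = 407858130961656, q_10 = 29·452430191325 + 22593286024 = 13143068834449 → 407858130961656/13143068834449
APPEND 8: p_11 = 8·407858130961656 + 14039896963849 = 3276904944657097, q_11 = 8·13143068834449 + 452430191325 = 105596980866917 → 3276904944657097/105596980866917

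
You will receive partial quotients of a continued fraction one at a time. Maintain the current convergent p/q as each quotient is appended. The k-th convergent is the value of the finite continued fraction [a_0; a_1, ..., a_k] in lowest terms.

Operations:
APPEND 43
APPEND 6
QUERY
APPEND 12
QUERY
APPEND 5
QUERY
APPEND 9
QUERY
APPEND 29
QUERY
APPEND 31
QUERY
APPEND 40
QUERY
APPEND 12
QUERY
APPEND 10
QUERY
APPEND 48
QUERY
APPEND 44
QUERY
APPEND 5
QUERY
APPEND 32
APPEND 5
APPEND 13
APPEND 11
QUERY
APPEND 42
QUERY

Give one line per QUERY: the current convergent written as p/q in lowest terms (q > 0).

259/6
3151/73
16014/371
147277/3412
4287047/99319
133045734/3082301
5326116407/123391359
64046442618/1483778609
645790542587/14961177449
31061992486794/719620296161
1367373459961523/31678254208533
6867929292294409/159110891338826
162643133822673083537/3767990742377046359
6845696216946752588197/158595812588708715506

APPEND 43: p_0 = 43·1 + 0 = 43, q_0 = 43·0 + 1 = 1 → 43/1
APPEND 6: p_1 = 6·43 + 1 = 259, q_1 = 6·1 + 0 = 6 → 259/6
APPEND 12: p_2 = 12·259 + 43 = 3151, q_2 = 12·6 + 1 = 73 → 3151/73
APPEND 5: p_3 = 5·3151 + 259 = 16014, q_3 = 5·73 + 6 = 371 → 16014/371
APPEND 9: p_4 = 9·16014 + 3151 = 147277, q_4 = 9·371 + 73 = 3412 → 147277/3412
APPEND 29: p_5 = 29·147277 + 16014 = 4287047, q_5 = 29·3412 + 371 = 99319 → 4287047/99319
APPEND 31: p_6 = 31·4287047 + 147277 = 133045734, q_6 = 31·99319 + 3412 = 3082301 → 133045734/3082301
APPEND 40: p_7 = 40·133045734 + 4287047 = 5326116407, q_7 = 40·3082301 + 99319 = 123391359 → 5326116407/123391359
APPEND 12: p_8 = 12·5326116407 + 133045734 = 64046442618, q_8 = 12·123391359 + 3082301 = 1483778609 → 64046442618/1483778609
APPEND 10: p_9 = 10·64046442618 + 5326116407 = 645790542587, q_9 = 10·1483778609 + 123391359 = 14961177449 → 645790542587/14961177449
APPEND 48: p_10 = 48·645790542587 + 64046442618 = 31061992486794, q_10 = 48·14961177449 + 1483778609 = 719620296161 → 31061992486794/719620296161
APPEND 44: p_11 = 44·31061992486794 + 645790542587 = 1367373459961523, q_11 = 44·719620296161 + 14961177449 = 31678254208533 → 1367373459961523/31678254208533
APPEND 5: p_12 = 5·1367373459961523 + 31061992486794 = 6867929292294409, q_12 = 5·31678254208533 + 719620296161 = 159110891338826 → 6867929292294409/159110891338826
APPEND 32: p_13 = 32·6867929292294409 + 1367373459961523 = 221141110813382611, q_13 = 32·159110891338826 + 31678254208533 = 5123226777050965 → 221141110813382611/5123226777050965
APPEND 5: p_14 = 5·221141110813382611 + 6867929292294409 = 1112573483359207464, q_14 = 5·5123226777050965 + 159110891338826 = 25775244776593651 → 1112573483359207464/25775244776593651
APPEND 13: p_15 = 13·1112573483359207464 + 221141110813382611 = 14684596394483079643, q_15 = 13·25775244776593651 + 5123226777050965 = 340201408872768428 → 14684596394483079643/340201408872768428
APPEND 11: p_16 = 11·14684596394483079643 + 1112573483359207464 = 162643133822673083537, q_16 = 11·340201408872768428 + 25775244776593651 = 3767990742377046359 → 162643133822673083537/3767990742377046359
APPEND 42: p_17 = 42·162643133822673083537 + 14684596394483079643 = 6845696216946752588197, q_17 = 42·3767990742377046359 + 340201408872768428 = 158595812588708715506 → 6845696216946752588197/158595812588708715506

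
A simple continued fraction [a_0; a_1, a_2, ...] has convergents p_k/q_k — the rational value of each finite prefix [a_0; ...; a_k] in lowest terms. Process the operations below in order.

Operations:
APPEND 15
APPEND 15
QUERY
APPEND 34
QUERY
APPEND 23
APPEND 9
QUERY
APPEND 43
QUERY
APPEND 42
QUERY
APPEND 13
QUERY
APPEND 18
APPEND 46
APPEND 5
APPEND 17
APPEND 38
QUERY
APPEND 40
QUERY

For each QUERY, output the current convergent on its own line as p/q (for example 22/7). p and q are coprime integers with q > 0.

APPEND 15: p_0 = 15·1 + 0 = 15, q_0 = 15·0 + 1 = 1 → 15/1
APPEND 15: p_1 = 15·15 + 1 = 226, q_1 = 15·1 + 0 = 15 → 226/15
APPEND 34: p_2 = 34·226 + 15 = 7699, q_2 = 34·15 + 1 = 511 → 7699/511
APPEND 23: p_3 = 23·7699 + 226 = 177303, q_3 = 23·511 + 15 = 11768 → 177303/11768
APPEND 9: p_4 = 9·177303 + 7699 = 1603426, q_4 = 9·11768 + 511 = 106423 → 1603426/106423
APPEND 43: p_5 = 43·1603426 + 177303 = 69124621, q_5 = 43·106423 + 11768 = 4587957 → 69124621/4587957
APPEND 42: p_6 = 42·69124621 + 1603426 = 2904837508, q_6 = 42·4587957 + 106423 = 192800617 → 2904837508/192800617
APPEND 13: p_7 = 13·2904837508 + 69124621 = 37832012225, q_7 = 13·192800617 + 4587957 = 2510995978 → 37832012225/2510995978
APPEND 18: p_8 = 18·37832012225 + 2904837508 = 683881057558, q_8 = 18·2510995978 + 192800617 = 45390728221 → 683881057558/45390728221
APPEND 46: p_9 = 46·683881057558 + 37832012225 = 31496360659893, q_9 = 46·45390728221 + 2510995978 = 2090484494144 → 31496360659893/2090484494144
APPEND 5: p_10 = 5·31496360659893 + 683881057558 = 158165684357023, q_10 = 5·2090484494144 + 45390728221 = 10497813198941 → 158165684357023/10497813198941
APPEND 17: p_11 = 17·158165684357023 + 31496360659893 = 2720312994729284, q_11 = 17·10497813198941 + 2090484494144 = 180553308876141 → 2720312994729284/180553308876141
APPEND 38: p_12 = 38·2720312994729284 + 158165684357023 = 103530059484069815, q_12 = 38·180553308876141 + 10497813198941 = 6871523550492299 → 103530059484069815/6871523550492299
APPEND 40: p_13 = 40·103530059484069815 + 2720312994729284 = 4143922692357521884, q_13 = 40·6871523550492299 + 180553308876141 = 275041495328568101 → 4143922692357521884/275041495328568101

226/15
7699/511
1603426/106423
69124621/4587957
2904837508/192800617
37832012225/2510995978
103530059484069815/6871523550492299
4143922692357521884/275041495328568101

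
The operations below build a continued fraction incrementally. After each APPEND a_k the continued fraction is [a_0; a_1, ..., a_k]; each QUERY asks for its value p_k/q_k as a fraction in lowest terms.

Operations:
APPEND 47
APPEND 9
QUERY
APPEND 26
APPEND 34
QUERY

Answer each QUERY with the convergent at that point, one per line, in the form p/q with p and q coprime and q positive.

APPEND 47: p_0 = 47·1 + 0 = 47, q_0 = 47·0 + 1 = 1 → 47/1
APPEND 9: p_1 = 9·47 + 1 = 424, q_1 = 9·1 + 0 = 9 → 424/9
APPEND 26: p_2 = 26·424 + 47 = 11071, q_2 = 26·9 + 1 = 235 → 11071/235
APPEND 34: p_3 = 34·11071 + 424 = 376838, q_3 = 34·235 + 9 = 7999 → 376838/7999

424/9
376838/7999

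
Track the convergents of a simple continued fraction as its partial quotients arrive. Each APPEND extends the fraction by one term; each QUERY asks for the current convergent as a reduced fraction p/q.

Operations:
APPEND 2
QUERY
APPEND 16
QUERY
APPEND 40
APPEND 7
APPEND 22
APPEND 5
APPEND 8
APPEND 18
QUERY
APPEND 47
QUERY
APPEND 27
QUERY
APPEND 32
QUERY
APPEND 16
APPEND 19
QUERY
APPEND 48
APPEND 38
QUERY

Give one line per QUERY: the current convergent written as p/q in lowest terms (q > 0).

APPEND 2: p_0 = 2·1 + 0 = 2, q_0 = 2·0 + 1 = 1 → 2/1
APPEND 16: p_1 = 16·2 + 1 = 33, q_1 = 16·1 + 0 = 16 → 33/16
APPEND 40: p_2 = 40·33 + 2 = 1322, q_2 = 40·16 + 1 = 641 → 1322/641
APPEND 7: p_3 = 7·1322 + 33 = 9287, q_3 = 7·641 + 16 = 4503 → 9287/4503
APPEND 22: p_4 = 22·9287 + 1322 = 205636, q_4 = 22·4503 + 641 = 99707 → 205636/99707
APPEND 5: p_5 = 5·205636 + 9287 = 1037467, q_5 = 5·99707 + 4503 = 503038 → 1037467/503038
APPEND 8: p_6 = 8·1037467 + 205636 = 8505372, q_6 = 8·503038 + 99707 = 4124011 → 8505372/4124011
APPEND 18: p_7 = 18·8505372 + 1037467 = 154134163, q_7 = 18·4124011 + 503038 = 74735236 → 154134163/74735236
APPEND 47: p_8 = 47·154134163 + 8505372 = 7252811033, q_8 = 47·74735236 + 4124011 = 3516680103 → 7252811033/3516680103
APPEND 27: p_9 = 27·7252811033 + 154134163 = 195980032054, q_9 = 27·3516680103 + 74735236 = 95025098017 → 195980032054/95025098017
APPEND 32: p_10 = 32·195980032054 + 7252811033 = 6278613836761, q_10 = 32·95025098017 + 3516680103 = 3044319816647 → 6278613836761/3044319816647
APPEND 16: p_11 = 16·6278613836761 + 195980032054 = 100653801420230, q_11 = 16·3044319816647 + 95025098017 = 48804142164369 → 100653801420230/48804142164369
APPEND 19: p_12 = 19·100653801420230 + 6278613836761 = 1918700840821131, q_12 = 19·48804142164369 + 3044319816647 = 930323020939658 → 1918700840821131/930323020939658
APPEND 48: p_13 = 48·1918700840821131 + 100653801420230 = 92198294160834518, q_13 = 48·930323020939658 + 48804142164369 = 44704309147267953 → 92198294160834518/44704309147267953
APPEND 38: p_14 = 38·92198294160834518 + 1918700840821131 = 3505453878952532815, q_14 = 38·44704309147267953 + 930323020939658 = 1699694070617121872 → 3505453878952532815/1699694070617121872

2/1
33/16
154134163/74735236
7252811033/3516680103
195980032054/95025098017
6278613836761/3044319816647
1918700840821131/930323020939658
3505453878952532815/1699694070617121872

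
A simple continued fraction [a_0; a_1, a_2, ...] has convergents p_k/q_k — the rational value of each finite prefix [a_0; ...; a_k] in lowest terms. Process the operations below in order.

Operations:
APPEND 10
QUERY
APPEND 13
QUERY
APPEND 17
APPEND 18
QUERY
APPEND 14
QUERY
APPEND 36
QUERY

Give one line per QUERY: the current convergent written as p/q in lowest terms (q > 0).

10/1
131/13
40397/4009
567795/56348
20481017/2032537

APPEND 10: p_0 = 10·1 + 0 = 10, q_0 = 10·0 + 1 = 1 → 10/1
APPEND 13: p_1 = 13·10 + 1 = 131, q_1 = 13·1 + 0 = 13 → 131/13
APPEND 17: p_2 = 17·131 + 10 = 2237, q_2 = 17·13 + 1 = 222 → 2237/222
APPEND 18: p_3 = 18·2237 + 131 = 40397, q_3 = 18·222 + 13 = 4009 → 40397/4009
APPEND 14: p_4 = 14·40397 + 2237 = 567795, q_4 = 14·4009 + 222 = 56348 → 567795/56348
APPEND 36: p_5 = 36·567795 + 40397 = 20481017, q_5 = 36·56348 + 4009 = 2032537 → 20481017/2032537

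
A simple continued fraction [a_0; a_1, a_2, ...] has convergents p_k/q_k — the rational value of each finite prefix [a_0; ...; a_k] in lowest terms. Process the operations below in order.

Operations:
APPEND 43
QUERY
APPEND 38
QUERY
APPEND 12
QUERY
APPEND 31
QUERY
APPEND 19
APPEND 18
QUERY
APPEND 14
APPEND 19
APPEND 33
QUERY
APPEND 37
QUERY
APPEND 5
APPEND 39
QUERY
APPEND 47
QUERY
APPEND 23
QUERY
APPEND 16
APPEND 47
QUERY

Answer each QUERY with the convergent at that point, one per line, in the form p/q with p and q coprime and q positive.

APPEND 43: p_0 = 43·1 + 0 = 43, q_0 = 43·0 + 1 = 1 → 43/1
APPEND 38: p_1 = 38·43 + 1 = 1635, q_1 = 38·1 + 0 = 38 → 1635/38
APPEND 12: p_2 = 12·1635 + 43 = 19663, q_2 = 12·38 + 1 = 457 → 19663/457
APPEND 31: p_3 = 31·19663 + 1635 = 611188, q_3 = 31·457 + 38 = 14205 → 611188/14205
APPEND 19: p_4 = 19·611188 + 19663 = 11632235, q_4 = 19·14205 + 457 = 270352 → 11632235/270352
APPEND 18: p_5 = 18·11632235 + 611188 = 209991418, q_5 = 18·270352 + 14205 = 4880541 → 209991418/4880541
APPEND 14: p_6 = 14·209991418 + 11632235 = 2951512087, q_6 = 14·4880541 + 270352 = 68597926 → 2951512087/68597926
APPEND 19: p_7 = 19·2951512087 + 209991418 = 56288721071, q_7 = 19·68597926 + 4880541 = 1308241135 → 56288721071/1308241135
APPEND 33: p_8 = 33·56288721071 + 2951512087 = 1860479307430, q_8 = 33·1308241135 + 68597926 = 43240555381 → 1860479307430/43240555381
APPEND 37: p_9 = 37·1860479307430 + 56288721071 = 68894023095981, q_9 = 37·43240555381 + 1308241135 = 1601208790232 → 68894023095981/1601208790232
APPEND 5: p_10 = 5·68894023095981 + 1860479307430 = 346330594787335, q_10 = 5·1601208790232 + 43240555381 = 8049284506541 → 346330594787335/8049284506541
APPEND 39: p_11 = 39·346330594787335 + 68894023095981 = 13575787219802046, q_11 = 39·8049284506541 + 1601208790232 = 315523304545331 → 13575787219802046/315523304545331
APPEND 47: p_12 = 47·13575787219802046 + 346330594787335 = 638408329925483497, q_12 = 47·315523304545331 + 8049284506541 = 14837644598137098 → 638408329925483497/14837644598137098
APPEND 23: p_13 = 23·638408329925483497 + 13575787219802046 = 14696967375505922477, q_13 = 23·14837644598137098 + 315523304545331 = 341581349061698585 → 14696967375505922477/341581349061698585
APPEND 16: p_14 = 16·14696967375505922477 + 638408329925483497 = 235789886338020243129, q_14 = 16·341581349061698585 + 14837644598137098 = 5480139229585314458 → 235789886338020243129/5480139229585314458
APPEND 47: p_15 = 47·235789886338020243129 + 14696967375505922477 = 11096821625262457349540, q_15 = 47·5480139229585314458 + 341581349061698585 = 257908125139571478111 → 11096821625262457349540/257908125139571478111

43/1
1635/38
19663/457
611188/14205
209991418/4880541
1860479307430/43240555381
68894023095981/1601208790232
13575787219802046/315523304545331
638408329925483497/14837644598137098
14696967375505922477/341581349061698585
11096821625262457349540/257908125139571478111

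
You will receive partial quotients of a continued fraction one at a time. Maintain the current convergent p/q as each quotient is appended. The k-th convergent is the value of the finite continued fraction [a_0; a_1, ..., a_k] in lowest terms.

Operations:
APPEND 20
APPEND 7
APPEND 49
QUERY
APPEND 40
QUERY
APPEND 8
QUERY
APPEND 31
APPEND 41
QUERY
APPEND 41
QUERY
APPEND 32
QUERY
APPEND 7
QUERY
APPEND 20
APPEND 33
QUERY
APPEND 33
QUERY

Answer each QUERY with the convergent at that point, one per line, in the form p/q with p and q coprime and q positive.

6929/344
277301/13767
2225337/110480
2841998005/141095007
116591180953/5788333934
3733759788501/185367780895
26252909700460/1303362800199
17476387385024593/867639947701074
577249575659609270/28658370897920317

APPEND 20: p_0 = 20·1 + 0 = 20, q_0 = 20·0 + 1 = 1 → 20/1
APPEND 7: p_1 = 7·20 + 1 = 141, q_1 = 7·1 + 0 = 7 → 141/7
APPEND 49: p_2 = 49·141 + 20 = 6929, q_2 = 49·7 + 1 = 344 → 6929/344
APPEND 40: p_3 = 40·6929 + 141 = 277301, q_3 = 40·344 + 7 = 13767 → 277301/13767
APPEND 8: p_4 = 8·277301 + 6929 = 2225337, q_4 = 8·13767 + 344 = 110480 → 2225337/110480
APPEND 31: p_5 = 31·2225337 + 277301 = 69262748, q_5 = 31·110480 + 13767 = 3438647 → 69262748/3438647
APPEND 41: p_6 = 41·69262748 + 2225337 = 2841998005, q_6 = 41·3438647 + 110480 = 141095007 → 2841998005/141095007
APPEND 41: p_7 = 41·2841998005 + 69262748 = 116591180953, q_7 = 41·141095007 + 3438647 = 5788333934 → 116591180953/5788333934
APPEND 32: p_8 = 32·116591180953 + 2841998005 = 3733759788501, q_8 = 32·5788333934 + 141095007 = 185367780895 → 3733759788501/185367780895
APPEND 7: p_9 = 7·3733759788501 + 116591180953 = 26252909700460, q_9 = 7·185367780895 + 5788333934 = 1303362800199 → 26252909700460/1303362800199
APPEND 20: p_10 = 20·26252909700460 + 3733759788501 = 528791953797701, q_10 = 20·1303362800199 + 185367780895 = 26252623784875 → 528791953797701/26252623784875
APPEND 33: p_11 = 33·528791953797701 + 26252909700460 = 17476387385024593, q_11 = 33·26252623784875 + 1303362800199 = 867639947701074 → 17476387385024593/867639947701074
APPEND 33: p_12 = 33·17476387385024593 + 528791953797701 = 577249575659609270, q_12 = 33·867639947701074 + 26252623784875 = 28658370897920317 → 577249575659609270/28658370897920317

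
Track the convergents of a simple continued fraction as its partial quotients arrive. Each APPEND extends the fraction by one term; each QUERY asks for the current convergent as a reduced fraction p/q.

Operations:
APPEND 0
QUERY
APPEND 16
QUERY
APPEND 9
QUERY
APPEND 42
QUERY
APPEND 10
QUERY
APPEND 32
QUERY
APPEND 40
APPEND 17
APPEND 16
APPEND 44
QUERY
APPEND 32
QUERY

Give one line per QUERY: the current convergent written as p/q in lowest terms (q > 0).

APPEND 0: p_0 = 0·1 + 0 = 0, q_0 = 0·0 + 1 = 1 → 0/1
APPEND 16: p_1 = 16·0 + 1 = 1, q_1 = 16·1 + 0 = 16 → 1/16
APPEND 9: p_2 = 9·1 + 0 = 9, q_2 = 9·16 + 1 = 145 → 9/145
APPEND 42: p_3 = 42·9 + 1 = 379, q_3 = 42·145 + 16 = 6106 → 379/6106
APPEND 10: p_4 = 10·379 + 9 = 3799, q_4 = 10·6106 + 145 = 61205 → 3799/61205
APPEND 32: p_5 = 32·3799 + 379 = 121947, q_5 = 32·61205 + 6106 = 1964666 → 121947/1964666
APPEND 40: p_6 = 40·121947 + 3799 = 4881679, q_6 = 40·1964666 + 61205 = 78647845 → 4881679/78647845
APPEND 17: p_7 = 17·4881679 + 121947 = 83110490, q_7 = 17·78647845 + 1964666 = 1338978031 → 83110490/1338978031
APPEND 16: p_8 = 16·83110490 + 4881679 = 1334649519, q_8 = 16·1338978031 + 78647845 = 21502296341 → 1334649519/21502296341
APPEND 44: p_9 = 44·1334649519 + 83110490 = 58807689326, q_9 = 44·21502296341 + 1338978031 = 947440017035 → 58807689326/947440017035
APPEND 32: p_10 = 32·58807689326 + 1334649519 = 1883180707951, q_10 = 32·947440017035 + 21502296341 = 30339582841461 → 1883180707951/30339582841461

0/1
1/16
9/145
379/6106
3799/61205
121947/1964666
58807689326/947440017035
1883180707951/30339582841461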